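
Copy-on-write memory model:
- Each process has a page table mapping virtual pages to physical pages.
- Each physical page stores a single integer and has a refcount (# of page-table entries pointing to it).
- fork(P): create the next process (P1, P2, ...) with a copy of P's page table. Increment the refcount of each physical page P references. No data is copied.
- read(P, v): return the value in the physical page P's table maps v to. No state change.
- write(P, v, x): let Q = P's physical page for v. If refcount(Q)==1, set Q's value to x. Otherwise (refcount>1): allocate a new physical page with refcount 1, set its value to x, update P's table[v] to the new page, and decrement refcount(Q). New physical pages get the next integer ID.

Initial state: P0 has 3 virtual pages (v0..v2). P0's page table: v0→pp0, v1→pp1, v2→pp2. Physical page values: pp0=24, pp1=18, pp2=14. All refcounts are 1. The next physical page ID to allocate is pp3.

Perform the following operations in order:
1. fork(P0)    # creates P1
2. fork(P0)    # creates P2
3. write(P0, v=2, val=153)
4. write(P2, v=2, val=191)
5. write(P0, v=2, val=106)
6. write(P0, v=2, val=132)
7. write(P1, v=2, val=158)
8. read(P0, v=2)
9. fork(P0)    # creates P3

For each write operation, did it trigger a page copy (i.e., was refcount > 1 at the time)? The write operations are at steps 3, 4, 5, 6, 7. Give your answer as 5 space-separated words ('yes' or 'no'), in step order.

Op 1: fork(P0) -> P1. 3 ppages; refcounts: pp0:2 pp1:2 pp2:2
Op 2: fork(P0) -> P2. 3 ppages; refcounts: pp0:3 pp1:3 pp2:3
Op 3: write(P0, v2, 153). refcount(pp2)=3>1 -> COPY to pp3. 4 ppages; refcounts: pp0:3 pp1:3 pp2:2 pp3:1
Op 4: write(P2, v2, 191). refcount(pp2)=2>1 -> COPY to pp4. 5 ppages; refcounts: pp0:3 pp1:3 pp2:1 pp3:1 pp4:1
Op 5: write(P0, v2, 106). refcount(pp3)=1 -> write in place. 5 ppages; refcounts: pp0:3 pp1:3 pp2:1 pp3:1 pp4:1
Op 6: write(P0, v2, 132). refcount(pp3)=1 -> write in place. 5 ppages; refcounts: pp0:3 pp1:3 pp2:1 pp3:1 pp4:1
Op 7: write(P1, v2, 158). refcount(pp2)=1 -> write in place. 5 ppages; refcounts: pp0:3 pp1:3 pp2:1 pp3:1 pp4:1
Op 8: read(P0, v2) -> 132. No state change.
Op 9: fork(P0) -> P3. 5 ppages; refcounts: pp0:4 pp1:4 pp2:1 pp3:2 pp4:1

yes yes no no no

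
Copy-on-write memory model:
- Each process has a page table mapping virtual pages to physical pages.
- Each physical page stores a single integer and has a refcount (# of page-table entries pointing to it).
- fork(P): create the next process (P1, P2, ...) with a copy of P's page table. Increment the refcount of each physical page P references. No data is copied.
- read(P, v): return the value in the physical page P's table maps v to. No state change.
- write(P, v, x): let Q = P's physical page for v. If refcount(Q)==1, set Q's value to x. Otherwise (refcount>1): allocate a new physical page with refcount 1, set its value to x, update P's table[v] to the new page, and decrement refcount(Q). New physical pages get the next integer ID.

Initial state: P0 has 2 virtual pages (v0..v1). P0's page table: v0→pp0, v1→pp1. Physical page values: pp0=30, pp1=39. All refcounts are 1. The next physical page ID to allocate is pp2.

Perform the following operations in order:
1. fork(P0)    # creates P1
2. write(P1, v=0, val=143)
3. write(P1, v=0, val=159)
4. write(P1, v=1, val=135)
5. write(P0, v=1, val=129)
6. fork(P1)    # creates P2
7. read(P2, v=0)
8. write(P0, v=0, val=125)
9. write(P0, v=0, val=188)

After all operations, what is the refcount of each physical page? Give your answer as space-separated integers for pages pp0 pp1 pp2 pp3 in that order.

Answer: 1 1 2 2

Derivation:
Op 1: fork(P0) -> P1. 2 ppages; refcounts: pp0:2 pp1:2
Op 2: write(P1, v0, 143). refcount(pp0)=2>1 -> COPY to pp2. 3 ppages; refcounts: pp0:1 pp1:2 pp2:1
Op 3: write(P1, v0, 159). refcount(pp2)=1 -> write in place. 3 ppages; refcounts: pp0:1 pp1:2 pp2:1
Op 4: write(P1, v1, 135). refcount(pp1)=2>1 -> COPY to pp3. 4 ppages; refcounts: pp0:1 pp1:1 pp2:1 pp3:1
Op 5: write(P0, v1, 129). refcount(pp1)=1 -> write in place. 4 ppages; refcounts: pp0:1 pp1:1 pp2:1 pp3:1
Op 6: fork(P1) -> P2. 4 ppages; refcounts: pp0:1 pp1:1 pp2:2 pp3:2
Op 7: read(P2, v0) -> 159. No state change.
Op 8: write(P0, v0, 125). refcount(pp0)=1 -> write in place. 4 ppages; refcounts: pp0:1 pp1:1 pp2:2 pp3:2
Op 9: write(P0, v0, 188). refcount(pp0)=1 -> write in place. 4 ppages; refcounts: pp0:1 pp1:1 pp2:2 pp3:2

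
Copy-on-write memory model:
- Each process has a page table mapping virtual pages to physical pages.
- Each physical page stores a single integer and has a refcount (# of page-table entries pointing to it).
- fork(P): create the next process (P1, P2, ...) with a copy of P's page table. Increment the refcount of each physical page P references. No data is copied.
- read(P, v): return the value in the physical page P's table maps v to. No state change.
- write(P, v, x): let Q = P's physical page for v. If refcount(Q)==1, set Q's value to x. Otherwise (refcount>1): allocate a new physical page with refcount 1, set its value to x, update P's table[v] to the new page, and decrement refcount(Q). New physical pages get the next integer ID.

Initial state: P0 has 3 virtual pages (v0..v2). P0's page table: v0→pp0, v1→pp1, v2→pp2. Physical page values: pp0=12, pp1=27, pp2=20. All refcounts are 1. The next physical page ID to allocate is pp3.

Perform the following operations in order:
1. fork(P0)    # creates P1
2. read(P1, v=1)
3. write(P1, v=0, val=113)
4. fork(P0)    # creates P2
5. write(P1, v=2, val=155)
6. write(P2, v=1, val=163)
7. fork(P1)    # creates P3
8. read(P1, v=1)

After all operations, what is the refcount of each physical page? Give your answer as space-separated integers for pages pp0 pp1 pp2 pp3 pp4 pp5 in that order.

Op 1: fork(P0) -> P1. 3 ppages; refcounts: pp0:2 pp1:2 pp2:2
Op 2: read(P1, v1) -> 27. No state change.
Op 3: write(P1, v0, 113). refcount(pp0)=2>1 -> COPY to pp3. 4 ppages; refcounts: pp0:1 pp1:2 pp2:2 pp3:1
Op 4: fork(P0) -> P2. 4 ppages; refcounts: pp0:2 pp1:3 pp2:3 pp3:1
Op 5: write(P1, v2, 155). refcount(pp2)=3>1 -> COPY to pp4. 5 ppages; refcounts: pp0:2 pp1:3 pp2:2 pp3:1 pp4:1
Op 6: write(P2, v1, 163). refcount(pp1)=3>1 -> COPY to pp5. 6 ppages; refcounts: pp0:2 pp1:2 pp2:2 pp3:1 pp4:1 pp5:1
Op 7: fork(P1) -> P3. 6 ppages; refcounts: pp0:2 pp1:3 pp2:2 pp3:2 pp4:2 pp5:1
Op 8: read(P1, v1) -> 27. No state change.

Answer: 2 3 2 2 2 1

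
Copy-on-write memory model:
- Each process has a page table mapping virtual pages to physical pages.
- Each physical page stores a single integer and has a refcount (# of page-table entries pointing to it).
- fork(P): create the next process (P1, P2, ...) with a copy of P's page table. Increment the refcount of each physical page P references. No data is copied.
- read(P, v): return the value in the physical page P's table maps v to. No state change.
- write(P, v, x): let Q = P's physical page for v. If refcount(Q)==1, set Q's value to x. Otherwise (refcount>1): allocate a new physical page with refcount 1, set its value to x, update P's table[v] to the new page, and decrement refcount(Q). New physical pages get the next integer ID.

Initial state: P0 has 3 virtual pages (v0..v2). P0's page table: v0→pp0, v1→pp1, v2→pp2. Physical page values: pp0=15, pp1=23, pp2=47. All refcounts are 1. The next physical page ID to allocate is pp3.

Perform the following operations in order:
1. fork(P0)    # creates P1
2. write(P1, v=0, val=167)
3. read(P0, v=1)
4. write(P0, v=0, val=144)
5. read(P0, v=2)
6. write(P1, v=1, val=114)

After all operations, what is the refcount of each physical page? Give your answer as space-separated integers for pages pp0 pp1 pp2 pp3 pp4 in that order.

Answer: 1 1 2 1 1

Derivation:
Op 1: fork(P0) -> P1. 3 ppages; refcounts: pp0:2 pp1:2 pp2:2
Op 2: write(P1, v0, 167). refcount(pp0)=2>1 -> COPY to pp3. 4 ppages; refcounts: pp0:1 pp1:2 pp2:2 pp3:1
Op 3: read(P0, v1) -> 23. No state change.
Op 4: write(P0, v0, 144). refcount(pp0)=1 -> write in place. 4 ppages; refcounts: pp0:1 pp1:2 pp2:2 pp3:1
Op 5: read(P0, v2) -> 47. No state change.
Op 6: write(P1, v1, 114). refcount(pp1)=2>1 -> COPY to pp4. 5 ppages; refcounts: pp0:1 pp1:1 pp2:2 pp3:1 pp4:1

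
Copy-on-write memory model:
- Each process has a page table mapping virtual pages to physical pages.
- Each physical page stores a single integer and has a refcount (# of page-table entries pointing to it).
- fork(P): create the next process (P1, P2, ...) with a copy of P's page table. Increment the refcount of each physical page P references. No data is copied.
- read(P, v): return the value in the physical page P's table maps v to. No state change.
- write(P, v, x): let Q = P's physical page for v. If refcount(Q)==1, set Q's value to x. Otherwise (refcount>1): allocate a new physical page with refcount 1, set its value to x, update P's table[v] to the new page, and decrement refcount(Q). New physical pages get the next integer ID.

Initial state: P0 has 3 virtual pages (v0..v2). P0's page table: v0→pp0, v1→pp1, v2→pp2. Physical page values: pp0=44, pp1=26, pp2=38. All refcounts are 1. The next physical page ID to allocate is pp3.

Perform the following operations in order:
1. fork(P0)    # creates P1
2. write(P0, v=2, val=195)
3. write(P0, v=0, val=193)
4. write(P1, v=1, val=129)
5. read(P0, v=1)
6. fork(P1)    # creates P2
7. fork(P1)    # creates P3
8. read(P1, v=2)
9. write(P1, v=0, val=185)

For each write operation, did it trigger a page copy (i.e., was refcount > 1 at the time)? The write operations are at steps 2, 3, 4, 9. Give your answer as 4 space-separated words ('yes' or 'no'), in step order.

Op 1: fork(P0) -> P1. 3 ppages; refcounts: pp0:2 pp1:2 pp2:2
Op 2: write(P0, v2, 195). refcount(pp2)=2>1 -> COPY to pp3. 4 ppages; refcounts: pp0:2 pp1:2 pp2:1 pp3:1
Op 3: write(P0, v0, 193). refcount(pp0)=2>1 -> COPY to pp4. 5 ppages; refcounts: pp0:1 pp1:2 pp2:1 pp3:1 pp4:1
Op 4: write(P1, v1, 129). refcount(pp1)=2>1 -> COPY to pp5. 6 ppages; refcounts: pp0:1 pp1:1 pp2:1 pp3:1 pp4:1 pp5:1
Op 5: read(P0, v1) -> 26. No state change.
Op 6: fork(P1) -> P2. 6 ppages; refcounts: pp0:2 pp1:1 pp2:2 pp3:1 pp4:1 pp5:2
Op 7: fork(P1) -> P3. 6 ppages; refcounts: pp0:3 pp1:1 pp2:3 pp3:1 pp4:1 pp5:3
Op 8: read(P1, v2) -> 38. No state change.
Op 9: write(P1, v0, 185). refcount(pp0)=3>1 -> COPY to pp6. 7 ppages; refcounts: pp0:2 pp1:1 pp2:3 pp3:1 pp4:1 pp5:3 pp6:1

yes yes yes yes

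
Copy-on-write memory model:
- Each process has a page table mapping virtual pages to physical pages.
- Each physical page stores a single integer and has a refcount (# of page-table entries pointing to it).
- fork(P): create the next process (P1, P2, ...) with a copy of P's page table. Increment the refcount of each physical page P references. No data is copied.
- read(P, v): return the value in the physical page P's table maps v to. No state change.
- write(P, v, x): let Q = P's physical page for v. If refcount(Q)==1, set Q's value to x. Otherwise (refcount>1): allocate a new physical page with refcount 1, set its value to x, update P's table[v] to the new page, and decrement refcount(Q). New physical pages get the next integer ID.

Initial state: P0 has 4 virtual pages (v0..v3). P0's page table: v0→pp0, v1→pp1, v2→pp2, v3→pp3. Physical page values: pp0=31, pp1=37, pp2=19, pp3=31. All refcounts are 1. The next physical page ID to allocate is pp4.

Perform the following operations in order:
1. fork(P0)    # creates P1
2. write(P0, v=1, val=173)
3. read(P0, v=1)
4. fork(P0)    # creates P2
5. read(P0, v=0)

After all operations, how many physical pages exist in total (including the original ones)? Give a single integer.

Answer: 5

Derivation:
Op 1: fork(P0) -> P1. 4 ppages; refcounts: pp0:2 pp1:2 pp2:2 pp3:2
Op 2: write(P0, v1, 173). refcount(pp1)=2>1 -> COPY to pp4. 5 ppages; refcounts: pp0:2 pp1:1 pp2:2 pp3:2 pp4:1
Op 3: read(P0, v1) -> 173. No state change.
Op 4: fork(P0) -> P2. 5 ppages; refcounts: pp0:3 pp1:1 pp2:3 pp3:3 pp4:2
Op 5: read(P0, v0) -> 31. No state change.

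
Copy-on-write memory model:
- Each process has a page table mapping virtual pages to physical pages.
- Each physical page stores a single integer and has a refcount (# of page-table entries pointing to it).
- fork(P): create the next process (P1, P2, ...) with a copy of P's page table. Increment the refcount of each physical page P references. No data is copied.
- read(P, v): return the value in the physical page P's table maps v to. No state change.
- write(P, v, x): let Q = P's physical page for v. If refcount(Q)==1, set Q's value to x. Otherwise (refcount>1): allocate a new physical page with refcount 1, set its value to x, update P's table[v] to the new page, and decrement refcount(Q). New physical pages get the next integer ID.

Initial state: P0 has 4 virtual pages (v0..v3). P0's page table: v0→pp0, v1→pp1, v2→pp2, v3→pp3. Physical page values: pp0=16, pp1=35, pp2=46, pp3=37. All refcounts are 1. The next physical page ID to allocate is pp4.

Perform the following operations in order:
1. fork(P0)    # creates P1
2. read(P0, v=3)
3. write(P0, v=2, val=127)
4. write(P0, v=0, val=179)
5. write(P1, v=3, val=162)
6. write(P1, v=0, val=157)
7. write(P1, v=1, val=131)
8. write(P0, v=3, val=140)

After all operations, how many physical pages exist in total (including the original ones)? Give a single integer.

Op 1: fork(P0) -> P1. 4 ppages; refcounts: pp0:2 pp1:2 pp2:2 pp3:2
Op 2: read(P0, v3) -> 37. No state change.
Op 3: write(P0, v2, 127). refcount(pp2)=2>1 -> COPY to pp4. 5 ppages; refcounts: pp0:2 pp1:2 pp2:1 pp3:2 pp4:1
Op 4: write(P0, v0, 179). refcount(pp0)=2>1 -> COPY to pp5. 6 ppages; refcounts: pp0:1 pp1:2 pp2:1 pp3:2 pp4:1 pp5:1
Op 5: write(P1, v3, 162). refcount(pp3)=2>1 -> COPY to pp6. 7 ppages; refcounts: pp0:1 pp1:2 pp2:1 pp3:1 pp4:1 pp5:1 pp6:1
Op 6: write(P1, v0, 157). refcount(pp0)=1 -> write in place. 7 ppages; refcounts: pp0:1 pp1:2 pp2:1 pp3:1 pp4:1 pp5:1 pp6:1
Op 7: write(P1, v1, 131). refcount(pp1)=2>1 -> COPY to pp7. 8 ppages; refcounts: pp0:1 pp1:1 pp2:1 pp3:1 pp4:1 pp5:1 pp6:1 pp7:1
Op 8: write(P0, v3, 140). refcount(pp3)=1 -> write in place. 8 ppages; refcounts: pp0:1 pp1:1 pp2:1 pp3:1 pp4:1 pp5:1 pp6:1 pp7:1

Answer: 8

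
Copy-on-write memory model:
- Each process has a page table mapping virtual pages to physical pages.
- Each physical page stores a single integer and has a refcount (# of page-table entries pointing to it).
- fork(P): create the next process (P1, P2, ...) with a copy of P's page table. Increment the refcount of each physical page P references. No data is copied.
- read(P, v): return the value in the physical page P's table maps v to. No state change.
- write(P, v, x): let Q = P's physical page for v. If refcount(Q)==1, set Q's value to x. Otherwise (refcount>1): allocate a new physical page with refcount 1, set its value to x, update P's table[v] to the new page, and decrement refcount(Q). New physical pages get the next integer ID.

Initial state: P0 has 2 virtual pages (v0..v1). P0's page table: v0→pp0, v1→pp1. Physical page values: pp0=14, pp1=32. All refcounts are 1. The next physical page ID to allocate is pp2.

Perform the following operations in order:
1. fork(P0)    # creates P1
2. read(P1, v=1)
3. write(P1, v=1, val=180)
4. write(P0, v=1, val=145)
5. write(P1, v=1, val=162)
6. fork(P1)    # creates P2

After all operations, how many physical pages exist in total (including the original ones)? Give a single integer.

Answer: 3

Derivation:
Op 1: fork(P0) -> P1. 2 ppages; refcounts: pp0:2 pp1:2
Op 2: read(P1, v1) -> 32. No state change.
Op 3: write(P1, v1, 180). refcount(pp1)=2>1 -> COPY to pp2. 3 ppages; refcounts: pp0:2 pp1:1 pp2:1
Op 4: write(P0, v1, 145). refcount(pp1)=1 -> write in place. 3 ppages; refcounts: pp0:2 pp1:1 pp2:1
Op 5: write(P1, v1, 162). refcount(pp2)=1 -> write in place. 3 ppages; refcounts: pp0:2 pp1:1 pp2:1
Op 6: fork(P1) -> P2. 3 ppages; refcounts: pp0:3 pp1:1 pp2:2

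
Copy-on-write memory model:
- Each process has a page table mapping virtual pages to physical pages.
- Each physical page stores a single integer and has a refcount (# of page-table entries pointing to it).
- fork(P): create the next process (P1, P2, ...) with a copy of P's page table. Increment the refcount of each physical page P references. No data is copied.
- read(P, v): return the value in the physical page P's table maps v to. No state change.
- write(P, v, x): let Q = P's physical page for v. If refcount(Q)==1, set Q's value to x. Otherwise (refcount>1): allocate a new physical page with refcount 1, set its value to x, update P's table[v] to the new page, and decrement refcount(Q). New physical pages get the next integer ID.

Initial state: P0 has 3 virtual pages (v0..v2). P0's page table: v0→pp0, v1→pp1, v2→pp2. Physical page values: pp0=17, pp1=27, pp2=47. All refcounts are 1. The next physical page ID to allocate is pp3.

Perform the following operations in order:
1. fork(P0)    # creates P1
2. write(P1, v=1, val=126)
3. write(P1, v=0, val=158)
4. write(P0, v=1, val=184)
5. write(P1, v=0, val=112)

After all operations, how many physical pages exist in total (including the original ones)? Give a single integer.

Answer: 5

Derivation:
Op 1: fork(P0) -> P1. 3 ppages; refcounts: pp0:2 pp1:2 pp2:2
Op 2: write(P1, v1, 126). refcount(pp1)=2>1 -> COPY to pp3. 4 ppages; refcounts: pp0:2 pp1:1 pp2:2 pp3:1
Op 3: write(P1, v0, 158). refcount(pp0)=2>1 -> COPY to pp4. 5 ppages; refcounts: pp0:1 pp1:1 pp2:2 pp3:1 pp4:1
Op 4: write(P0, v1, 184). refcount(pp1)=1 -> write in place. 5 ppages; refcounts: pp0:1 pp1:1 pp2:2 pp3:1 pp4:1
Op 5: write(P1, v0, 112). refcount(pp4)=1 -> write in place. 5 ppages; refcounts: pp0:1 pp1:1 pp2:2 pp3:1 pp4:1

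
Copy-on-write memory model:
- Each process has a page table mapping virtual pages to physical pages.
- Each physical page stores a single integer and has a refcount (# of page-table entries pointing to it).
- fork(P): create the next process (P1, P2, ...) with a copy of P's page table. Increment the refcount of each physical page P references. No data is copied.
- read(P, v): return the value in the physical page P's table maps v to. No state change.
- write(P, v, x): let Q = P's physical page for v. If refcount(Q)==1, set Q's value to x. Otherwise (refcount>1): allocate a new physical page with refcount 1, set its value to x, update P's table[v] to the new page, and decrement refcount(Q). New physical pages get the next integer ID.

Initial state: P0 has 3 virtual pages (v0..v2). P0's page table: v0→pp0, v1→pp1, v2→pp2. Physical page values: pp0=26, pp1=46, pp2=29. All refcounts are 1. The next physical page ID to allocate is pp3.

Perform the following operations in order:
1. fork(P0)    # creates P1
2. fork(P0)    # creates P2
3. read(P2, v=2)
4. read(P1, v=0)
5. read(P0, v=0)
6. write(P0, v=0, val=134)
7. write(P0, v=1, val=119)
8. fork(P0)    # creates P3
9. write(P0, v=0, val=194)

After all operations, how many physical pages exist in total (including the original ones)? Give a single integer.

Answer: 6

Derivation:
Op 1: fork(P0) -> P1. 3 ppages; refcounts: pp0:2 pp1:2 pp2:2
Op 2: fork(P0) -> P2. 3 ppages; refcounts: pp0:3 pp1:3 pp2:3
Op 3: read(P2, v2) -> 29. No state change.
Op 4: read(P1, v0) -> 26. No state change.
Op 5: read(P0, v0) -> 26. No state change.
Op 6: write(P0, v0, 134). refcount(pp0)=3>1 -> COPY to pp3. 4 ppages; refcounts: pp0:2 pp1:3 pp2:3 pp3:1
Op 7: write(P0, v1, 119). refcount(pp1)=3>1 -> COPY to pp4. 5 ppages; refcounts: pp0:2 pp1:2 pp2:3 pp3:1 pp4:1
Op 8: fork(P0) -> P3. 5 ppages; refcounts: pp0:2 pp1:2 pp2:4 pp3:2 pp4:2
Op 9: write(P0, v0, 194). refcount(pp3)=2>1 -> COPY to pp5. 6 ppages; refcounts: pp0:2 pp1:2 pp2:4 pp3:1 pp4:2 pp5:1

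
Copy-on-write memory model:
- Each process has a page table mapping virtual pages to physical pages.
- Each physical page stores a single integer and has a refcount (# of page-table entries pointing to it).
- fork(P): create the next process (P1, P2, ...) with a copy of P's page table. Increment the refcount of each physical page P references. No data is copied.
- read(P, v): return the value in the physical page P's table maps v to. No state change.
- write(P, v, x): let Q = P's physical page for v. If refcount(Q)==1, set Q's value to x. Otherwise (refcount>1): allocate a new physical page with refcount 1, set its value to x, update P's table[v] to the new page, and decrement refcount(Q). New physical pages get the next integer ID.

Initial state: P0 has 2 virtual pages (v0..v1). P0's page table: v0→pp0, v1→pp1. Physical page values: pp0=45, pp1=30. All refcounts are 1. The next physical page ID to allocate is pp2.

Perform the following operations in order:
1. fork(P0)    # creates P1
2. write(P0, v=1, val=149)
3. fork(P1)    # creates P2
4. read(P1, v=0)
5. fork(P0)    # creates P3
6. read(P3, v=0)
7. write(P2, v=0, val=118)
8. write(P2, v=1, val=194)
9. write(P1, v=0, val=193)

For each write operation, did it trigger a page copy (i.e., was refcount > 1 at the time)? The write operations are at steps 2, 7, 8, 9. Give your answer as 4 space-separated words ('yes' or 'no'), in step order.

Op 1: fork(P0) -> P1. 2 ppages; refcounts: pp0:2 pp1:2
Op 2: write(P0, v1, 149). refcount(pp1)=2>1 -> COPY to pp2. 3 ppages; refcounts: pp0:2 pp1:1 pp2:1
Op 3: fork(P1) -> P2. 3 ppages; refcounts: pp0:3 pp1:2 pp2:1
Op 4: read(P1, v0) -> 45. No state change.
Op 5: fork(P0) -> P3. 3 ppages; refcounts: pp0:4 pp1:2 pp2:2
Op 6: read(P3, v0) -> 45. No state change.
Op 7: write(P2, v0, 118). refcount(pp0)=4>1 -> COPY to pp3. 4 ppages; refcounts: pp0:3 pp1:2 pp2:2 pp3:1
Op 8: write(P2, v1, 194). refcount(pp1)=2>1 -> COPY to pp4. 5 ppages; refcounts: pp0:3 pp1:1 pp2:2 pp3:1 pp4:1
Op 9: write(P1, v0, 193). refcount(pp0)=3>1 -> COPY to pp5. 6 ppages; refcounts: pp0:2 pp1:1 pp2:2 pp3:1 pp4:1 pp5:1

yes yes yes yes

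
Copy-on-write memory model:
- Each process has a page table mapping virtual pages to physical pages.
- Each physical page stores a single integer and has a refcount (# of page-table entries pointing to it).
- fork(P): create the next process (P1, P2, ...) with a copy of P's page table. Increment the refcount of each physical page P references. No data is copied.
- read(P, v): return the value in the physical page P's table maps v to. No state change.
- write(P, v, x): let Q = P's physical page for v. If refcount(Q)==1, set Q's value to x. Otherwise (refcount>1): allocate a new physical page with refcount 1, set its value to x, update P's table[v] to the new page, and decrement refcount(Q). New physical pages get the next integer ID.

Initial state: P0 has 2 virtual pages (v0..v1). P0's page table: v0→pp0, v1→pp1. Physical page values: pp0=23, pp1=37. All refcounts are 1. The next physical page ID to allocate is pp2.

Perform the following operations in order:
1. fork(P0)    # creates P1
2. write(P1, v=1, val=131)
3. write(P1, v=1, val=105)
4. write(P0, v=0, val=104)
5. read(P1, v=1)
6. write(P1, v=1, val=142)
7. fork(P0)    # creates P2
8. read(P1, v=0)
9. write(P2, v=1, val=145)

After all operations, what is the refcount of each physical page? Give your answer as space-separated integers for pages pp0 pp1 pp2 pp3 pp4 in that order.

Answer: 1 1 1 2 1

Derivation:
Op 1: fork(P0) -> P1. 2 ppages; refcounts: pp0:2 pp1:2
Op 2: write(P1, v1, 131). refcount(pp1)=2>1 -> COPY to pp2. 3 ppages; refcounts: pp0:2 pp1:1 pp2:1
Op 3: write(P1, v1, 105). refcount(pp2)=1 -> write in place. 3 ppages; refcounts: pp0:2 pp1:1 pp2:1
Op 4: write(P0, v0, 104). refcount(pp0)=2>1 -> COPY to pp3. 4 ppages; refcounts: pp0:1 pp1:1 pp2:1 pp3:1
Op 5: read(P1, v1) -> 105. No state change.
Op 6: write(P1, v1, 142). refcount(pp2)=1 -> write in place. 4 ppages; refcounts: pp0:1 pp1:1 pp2:1 pp3:1
Op 7: fork(P0) -> P2. 4 ppages; refcounts: pp0:1 pp1:2 pp2:1 pp3:2
Op 8: read(P1, v0) -> 23. No state change.
Op 9: write(P2, v1, 145). refcount(pp1)=2>1 -> COPY to pp4. 5 ppages; refcounts: pp0:1 pp1:1 pp2:1 pp3:2 pp4:1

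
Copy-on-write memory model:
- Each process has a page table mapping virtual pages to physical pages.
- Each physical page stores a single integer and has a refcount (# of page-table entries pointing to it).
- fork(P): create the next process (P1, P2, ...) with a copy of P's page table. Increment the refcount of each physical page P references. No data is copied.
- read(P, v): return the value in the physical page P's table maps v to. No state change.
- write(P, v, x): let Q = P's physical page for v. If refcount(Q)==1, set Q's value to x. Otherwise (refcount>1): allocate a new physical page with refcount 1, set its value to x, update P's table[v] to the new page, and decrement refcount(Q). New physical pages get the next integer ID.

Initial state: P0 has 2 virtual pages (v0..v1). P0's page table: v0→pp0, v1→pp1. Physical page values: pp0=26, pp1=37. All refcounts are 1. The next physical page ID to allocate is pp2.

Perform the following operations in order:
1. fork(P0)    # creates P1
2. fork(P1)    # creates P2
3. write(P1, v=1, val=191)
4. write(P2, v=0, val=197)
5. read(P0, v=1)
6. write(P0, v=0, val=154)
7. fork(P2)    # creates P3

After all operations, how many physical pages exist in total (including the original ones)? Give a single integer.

Op 1: fork(P0) -> P1. 2 ppages; refcounts: pp0:2 pp1:2
Op 2: fork(P1) -> P2. 2 ppages; refcounts: pp0:3 pp1:3
Op 3: write(P1, v1, 191). refcount(pp1)=3>1 -> COPY to pp2. 3 ppages; refcounts: pp0:3 pp1:2 pp2:1
Op 4: write(P2, v0, 197). refcount(pp0)=3>1 -> COPY to pp3. 4 ppages; refcounts: pp0:2 pp1:2 pp2:1 pp3:1
Op 5: read(P0, v1) -> 37. No state change.
Op 6: write(P0, v0, 154). refcount(pp0)=2>1 -> COPY to pp4. 5 ppages; refcounts: pp0:1 pp1:2 pp2:1 pp3:1 pp4:1
Op 7: fork(P2) -> P3. 5 ppages; refcounts: pp0:1 pp1:3 pp2:1 pp3:2 pp4:1

Answer: 5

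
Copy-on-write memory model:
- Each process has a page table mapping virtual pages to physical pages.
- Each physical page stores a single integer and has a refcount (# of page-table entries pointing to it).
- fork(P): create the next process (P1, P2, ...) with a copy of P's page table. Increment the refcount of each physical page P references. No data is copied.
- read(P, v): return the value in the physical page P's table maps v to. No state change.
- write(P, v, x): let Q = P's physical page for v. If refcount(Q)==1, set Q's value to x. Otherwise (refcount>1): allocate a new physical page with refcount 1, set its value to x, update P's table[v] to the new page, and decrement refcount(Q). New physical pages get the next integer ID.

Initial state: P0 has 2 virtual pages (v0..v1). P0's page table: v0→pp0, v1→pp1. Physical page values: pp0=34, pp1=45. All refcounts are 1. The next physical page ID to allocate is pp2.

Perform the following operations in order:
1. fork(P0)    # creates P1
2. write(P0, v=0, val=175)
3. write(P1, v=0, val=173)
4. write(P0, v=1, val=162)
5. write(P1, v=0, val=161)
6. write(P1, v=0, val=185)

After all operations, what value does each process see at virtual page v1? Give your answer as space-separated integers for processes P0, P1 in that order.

Answer: 162 45

Derivation:
Op 1: fork(P0) -> P1. 2 ppages; refcounts: pp0:2 pp1:2
Op 2: write(P0, v0, 175). refcount(pp0)=2>1 -> COPY to pp2. 3 ppages; refcounts: pp0:1 pp1:2 pp2:1
Op 3: write(P1, v0, 173). refcount(pp0)=1 -> write in place. 3 ppages; refcounts: pp0:1 pp1:2 pp2:1
Op 4: write(P0, v1, 162). refcount(pp1)=2>1 -> COPY to pp3. 4 ppages; refcounts: pp0:1 pp1:1 pp2:1 pp3:1
Op 5: write(P1, v0, 161). refcount(pp0)=1 -> write in place. 4 ppages; refcounts: pp0:1 pp1:1 pp2:1 pp3:1
Op 6: write(P1, v0, 185). refcount(pp0)=1 -> write in place. 4 ppages; refcounts: pp0:1 pp1:1 pp2:1 pp3:1
P0: v1 -> pp3 = 162
P1: v1 -> pp1 = 45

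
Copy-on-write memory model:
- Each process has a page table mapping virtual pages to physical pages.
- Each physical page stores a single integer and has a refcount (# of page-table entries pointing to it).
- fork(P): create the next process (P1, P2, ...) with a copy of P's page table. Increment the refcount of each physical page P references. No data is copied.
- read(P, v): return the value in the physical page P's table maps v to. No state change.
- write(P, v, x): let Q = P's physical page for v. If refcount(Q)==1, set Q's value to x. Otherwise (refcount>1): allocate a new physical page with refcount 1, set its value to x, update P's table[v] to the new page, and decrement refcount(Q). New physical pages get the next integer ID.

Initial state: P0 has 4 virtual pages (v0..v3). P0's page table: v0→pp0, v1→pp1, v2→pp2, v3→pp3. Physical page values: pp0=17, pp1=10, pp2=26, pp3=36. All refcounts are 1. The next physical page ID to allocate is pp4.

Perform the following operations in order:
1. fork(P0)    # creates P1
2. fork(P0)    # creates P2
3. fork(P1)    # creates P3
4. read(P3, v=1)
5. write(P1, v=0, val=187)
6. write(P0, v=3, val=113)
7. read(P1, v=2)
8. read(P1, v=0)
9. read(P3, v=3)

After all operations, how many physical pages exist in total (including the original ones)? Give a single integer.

Answer: 6

Derivation:
Op 1: fork(P0) -> P1. 4 ppages; refcounts: pp0:2 pp1:2 pp2:2 pp3:2
Op 2: fork(P0) -> P2. 4 ppages; refcounts: pp0:3 pp1:3 pp2:3 pp3:3
Op 3: fork(P1) -> P3. 4 ppages; refcounts: pp0:4 pp1:4 pp2:4 pp3:4
Op 4: read(P3, v1) -> 10. No state change.
Op 5: write(P1, v0, 187). refcount(pp0)=4>1 -> COPY to pp4. 5 ppages; refcounts: pp0:3 pp1:4 pp2:4 pp3:4 pp4:1
Op 6: write(P0, v3, 113). refcount(pp3)=4>1 -> COPY to pp5. 6 ppages; refcounts: pp0:3 pp1:4 pp2:4 pp3:3 pp4:1 pp5:1
Op 7: read(P1, v2) -> 26. No state change.
Op 8: read(P1, v0) -> 187. No state change.
Op 9: read(P3, v3) -> 36. No state change.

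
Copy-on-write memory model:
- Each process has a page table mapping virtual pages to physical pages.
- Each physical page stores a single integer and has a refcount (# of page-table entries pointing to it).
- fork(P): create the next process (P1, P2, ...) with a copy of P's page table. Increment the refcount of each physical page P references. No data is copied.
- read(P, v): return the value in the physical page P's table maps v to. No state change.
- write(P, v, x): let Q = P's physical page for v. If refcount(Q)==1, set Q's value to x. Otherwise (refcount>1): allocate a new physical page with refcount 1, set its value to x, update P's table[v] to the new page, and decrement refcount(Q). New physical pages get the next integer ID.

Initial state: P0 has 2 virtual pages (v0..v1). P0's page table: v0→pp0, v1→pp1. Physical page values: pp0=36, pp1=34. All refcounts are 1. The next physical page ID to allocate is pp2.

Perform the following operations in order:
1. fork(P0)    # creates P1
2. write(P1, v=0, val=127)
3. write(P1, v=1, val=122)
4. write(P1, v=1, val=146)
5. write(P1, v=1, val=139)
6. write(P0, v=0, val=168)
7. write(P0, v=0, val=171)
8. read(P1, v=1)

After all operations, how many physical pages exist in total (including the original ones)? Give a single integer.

Op 1: fork(P0) -> P1. 2 ppages; refcounts: pp0:2 pp1:2
Op 2: write(P1, v0, 127). refcount(pp0)=2>1 -> COPY to pp2. 3 ppages; refcounts: pp0:1 pp1:2 pp2:1
Op 3: write(P1, v1, 122). refcount(pp1)=2>1 -> COPY to pp3. 4 ppages; refcounts: pp0:1 pp1:1 pp2:1 pp3:1
Op 4: write(P1, v1, 146). refcount(pp3)=1 -> write in place. 4 ppages; refcounts: pp0:1 pp1:1 pp2:1 pp3:1
Op 5: write(P1, v1, 139). refcount(pp3)=1 -> write in place. 4 ppages; refcounts: pp0:1 pp1:1 pp2:1 pp3:1
Op 6: write(P0, v0, 168). refcount(pp0)=1 -> write in place. 4 ppages; refcounts: pp0:1 pp1:1 pp2:1 pp3:1
Op 7: write(P0, v0, 171). refcount(pp0)=1 -> write in place. 4 ppages; refcounts: pp0:1 pp1:1 pp2:1 pp3:1
Op 8: read(P1, v1) -> 139. No state change.

Answer: 4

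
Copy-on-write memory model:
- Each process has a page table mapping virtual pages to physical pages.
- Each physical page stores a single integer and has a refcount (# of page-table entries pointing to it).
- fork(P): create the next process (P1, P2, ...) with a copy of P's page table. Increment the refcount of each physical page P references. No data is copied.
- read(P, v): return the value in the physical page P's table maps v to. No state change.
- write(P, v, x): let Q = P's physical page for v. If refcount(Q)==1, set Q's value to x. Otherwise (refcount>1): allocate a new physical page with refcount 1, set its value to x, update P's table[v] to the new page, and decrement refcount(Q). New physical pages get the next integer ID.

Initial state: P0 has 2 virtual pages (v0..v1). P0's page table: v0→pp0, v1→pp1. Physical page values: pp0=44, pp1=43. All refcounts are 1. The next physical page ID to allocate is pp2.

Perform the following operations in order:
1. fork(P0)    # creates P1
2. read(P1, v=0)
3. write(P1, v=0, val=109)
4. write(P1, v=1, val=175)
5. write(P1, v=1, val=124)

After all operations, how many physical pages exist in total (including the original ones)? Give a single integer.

Op 1: fork(P0) -> P1. 2 ppages; refcounts: pp0:2 pp1:2
Op 2: read(P1, v0) -> 44. No state change.
Op 3: write(P1, v0, 109). refcount(pp0)=2>1 -> COPY to pp2. 3 ppages; refcounts: pp0:1 pp1:2 pp2:1
Op 4: write(P1, v1, 175). refcount(pp1)=2>1 -> COPY to pp3. 4 ppages; refcounts: pp0:1 pp1:1 pp2:1 pp3:1
Op 5: write(P1, v1, 124). refcount(pp3)=1 -> write in place. 4 ppages; refcounts: pp0:1 pp1:1 pp2:1 pp3:1

Answer: 4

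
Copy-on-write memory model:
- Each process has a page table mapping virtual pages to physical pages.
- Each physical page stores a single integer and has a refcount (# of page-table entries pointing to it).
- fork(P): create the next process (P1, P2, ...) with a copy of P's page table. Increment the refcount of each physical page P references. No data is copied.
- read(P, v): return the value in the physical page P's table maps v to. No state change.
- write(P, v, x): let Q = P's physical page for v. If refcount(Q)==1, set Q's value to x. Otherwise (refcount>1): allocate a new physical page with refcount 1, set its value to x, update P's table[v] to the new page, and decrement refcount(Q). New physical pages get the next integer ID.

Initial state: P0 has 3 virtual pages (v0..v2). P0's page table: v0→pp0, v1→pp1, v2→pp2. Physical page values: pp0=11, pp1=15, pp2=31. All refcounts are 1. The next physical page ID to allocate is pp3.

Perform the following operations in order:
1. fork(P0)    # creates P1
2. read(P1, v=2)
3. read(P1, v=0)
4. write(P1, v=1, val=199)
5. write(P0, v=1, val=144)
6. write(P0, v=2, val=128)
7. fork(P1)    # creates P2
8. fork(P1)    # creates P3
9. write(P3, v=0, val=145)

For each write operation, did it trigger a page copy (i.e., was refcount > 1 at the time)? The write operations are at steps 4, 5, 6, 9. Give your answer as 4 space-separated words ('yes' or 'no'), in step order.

Op 1: fork(P0) -> P1. 3 ppages; refcounts: pp0:2 pp1:2 pp2:2
Op 2: read(P1, v2) -> 31. No state change.
Op 3: read(P1, v0) -> 11. No state change.
Op 4: write(P1, v1, 199). refcount(pp1)=2>1 -> COPY to pp3. 4 ppages; refcounts: pp0:2 pp1:1 pp2:2 pp3:1
Op 5: write(P0, v1, 144). refcount(pp1)=1 -> write in place. 4 ppages; refcounts: pp0:2 pp1:1 pp2:2 pp3:1
Op 6: write(P0, v2, 128). refcount(pp2)=2>1 -> COPY to pp4. 5 ppages; refcounts: pp0:2 pp1:1 pp2:1 pp3:1 pp4:1
Op 7: fork(P1) -> P2. 5 ppages; refcounts: pp0:3 pp1:1 pp2:2 pp3:2 pp4:1
Op 8: fork(P1) -> P3. 5 ppages; refcounts: pp0:4 pp1:1 pp2:3 pp3:3 pp4:1
Op 9: write(P3, v0, 145). refcount(pp0)=4>1 -> COPY to pp5. 6 ppages; refcounts: pp0:3 pp1:1 pp2:3 pp3:3 pp4:1 pp5:1

yes no yes yes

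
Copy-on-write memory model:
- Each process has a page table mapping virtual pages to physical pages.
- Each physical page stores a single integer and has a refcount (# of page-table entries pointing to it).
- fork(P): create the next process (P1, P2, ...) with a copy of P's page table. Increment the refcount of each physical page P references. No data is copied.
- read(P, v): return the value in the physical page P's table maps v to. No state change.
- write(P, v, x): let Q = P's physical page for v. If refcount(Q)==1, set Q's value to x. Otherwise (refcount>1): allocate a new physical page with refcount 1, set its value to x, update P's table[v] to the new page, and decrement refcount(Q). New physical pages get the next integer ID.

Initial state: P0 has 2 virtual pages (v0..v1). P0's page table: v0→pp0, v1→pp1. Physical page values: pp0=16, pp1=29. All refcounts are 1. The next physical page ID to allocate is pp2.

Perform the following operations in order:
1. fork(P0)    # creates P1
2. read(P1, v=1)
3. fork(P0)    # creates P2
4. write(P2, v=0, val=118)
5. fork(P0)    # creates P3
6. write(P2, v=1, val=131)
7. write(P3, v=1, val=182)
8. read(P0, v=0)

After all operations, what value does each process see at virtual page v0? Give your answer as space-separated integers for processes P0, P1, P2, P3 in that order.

Answer: 16 16 118 16

Derivation:
Op 1: fork(P0) -> P1. 2 ppages; refcounts: pp0:2 pp1:2
Op 2: read(P1, v1) -> 29. No state change.
Op 3: fork(P0) -> P2. 2 ppages; refcounts: pp0:3 pp1:3
Op 4: write(P2, v0, 118). refcount(pp0)=3>1 -> COPY to pp2. 3 ppages; refcounts: pp0:2 pp1:3 pp2:1
Op 5: fork(P0) -> P3. 3 ppages; refcounts: pp0:3 pp1:4 pp2:1
Op 6: write(P2, v1, 131). refcount(pp1)=4>1 -> COPY to pp3. 4 ppages; refcounts: pp0:3 pp1:3 pp2:1 pp3:1
Op 7: write(P3, v1, 182). refcount(pp1)=3>1 -> COPY to pp4. 5 ppages; refcounts: pp0:3 pp1:2 pp2:1 pp3:1 pp4:1
Op 8: read(P0, v0) -> 16. No state change.
P0: v0 -> pp0 = 16
P1: v0 -> pp0 = 16
P2: v0 -> pp2 = 118
P3: v0 -> pp0 = 16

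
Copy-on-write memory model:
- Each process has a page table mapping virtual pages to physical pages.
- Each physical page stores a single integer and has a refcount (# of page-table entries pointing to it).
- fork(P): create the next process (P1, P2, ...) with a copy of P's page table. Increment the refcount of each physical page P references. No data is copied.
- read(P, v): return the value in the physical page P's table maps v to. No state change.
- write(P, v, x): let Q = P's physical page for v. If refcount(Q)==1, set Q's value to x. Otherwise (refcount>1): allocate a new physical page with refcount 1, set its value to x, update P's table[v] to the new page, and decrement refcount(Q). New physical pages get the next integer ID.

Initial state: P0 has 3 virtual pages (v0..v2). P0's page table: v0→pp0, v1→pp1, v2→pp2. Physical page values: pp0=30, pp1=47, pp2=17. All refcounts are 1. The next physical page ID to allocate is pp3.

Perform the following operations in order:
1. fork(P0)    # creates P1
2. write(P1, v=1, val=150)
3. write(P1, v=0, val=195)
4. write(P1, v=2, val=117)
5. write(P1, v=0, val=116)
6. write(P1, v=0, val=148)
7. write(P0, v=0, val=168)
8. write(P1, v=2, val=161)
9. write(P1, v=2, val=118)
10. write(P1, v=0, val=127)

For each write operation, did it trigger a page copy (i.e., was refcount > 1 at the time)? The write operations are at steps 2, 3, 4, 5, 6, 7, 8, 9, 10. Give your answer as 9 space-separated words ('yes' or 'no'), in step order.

Op 1: fork(P0) -> P1. 3 ppages; refcounts: pp0:2 pp1:2 pp2:2
Op 2: write(P1, v1, 150). refcount(pp1)=2>1 -> COPY to pp3. 4 ppages; refcounts: pp0:2 pp1:1 pp2:2 pp3:1
Op 3: write(P1, v0, 195). refcount(pp0)=2>1 -> COPY to pp4. 5 ppages; refcounts: pp0:1 pp1:1 pp2:2 pp3:1 pp4:1
Op 4: write(P1, v2, 117). refcount(pp2)=2>1 -> COPY to pp5. 6 ppages; refcounts: pp0:1 pp1:1 pp2:1 pp3:1 pp4:1 pp5:1
Op 5: write(P1, v0, 116). refcount(pp4)=1 -> write in place. 6 ppages; refcounts: pp0:1 pp1:1 pp2:1 pp3:1 pp4:1 pp5:1
Op 6: write(P1, v0, 148). refcount(pp4)=1 -> write in place. 6 ppages; refcounts: pp0:1 pp1:1 pp2:1 pp3:1 pp4:1 pp5:1
Op 7: write(P0, v0, 168). refcount(pp0)=1 -> write in place. 6 ppages; refcounts: pp0:1 pp1:1 pp2:1 pp3:1 pp4:1 pp5:1
Op 8: write(P1, v2, 161). refcount(pp5)=1 -> write in place. 6 ppages; refcounts: pp0:1 pp1:1 pp2:1 pp3:1 pp4:1 pp5:1
Op 9: write(P1, v2, 118). refcount(pp5)=1 -> write in place. 6 ppages; refcounts: pp0:1 pp1:1 pp2:1 pp3:1 pp4:1 pp5:1
Op 10: write(P1, v0, 127). refcount(pp4)=1 -> write in place. 6 ppages; refcounts: pp0:1 pp1:1 pp2:1 pp3:1 pp4:1 pp5:1

yes yes yes no no no no no no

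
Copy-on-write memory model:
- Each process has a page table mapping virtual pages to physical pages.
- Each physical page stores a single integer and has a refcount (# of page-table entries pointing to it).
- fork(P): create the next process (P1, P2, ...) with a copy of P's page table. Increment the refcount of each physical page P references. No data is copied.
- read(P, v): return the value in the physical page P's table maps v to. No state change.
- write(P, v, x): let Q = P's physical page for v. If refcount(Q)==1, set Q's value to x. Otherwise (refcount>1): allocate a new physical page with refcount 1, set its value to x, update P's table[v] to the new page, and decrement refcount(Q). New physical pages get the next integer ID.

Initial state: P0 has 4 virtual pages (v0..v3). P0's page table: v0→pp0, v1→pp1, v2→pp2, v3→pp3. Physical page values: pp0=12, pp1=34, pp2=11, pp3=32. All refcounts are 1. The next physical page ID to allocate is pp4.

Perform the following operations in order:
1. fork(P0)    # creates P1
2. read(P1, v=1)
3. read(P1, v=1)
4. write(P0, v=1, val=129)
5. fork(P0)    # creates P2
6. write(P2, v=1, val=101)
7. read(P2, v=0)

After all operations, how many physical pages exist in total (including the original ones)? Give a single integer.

Answer: 6

Derivation:
Op 1: fork(P0) -> P1. 4 ppages; refcounts: pp0:2 pp1:2 pp2:2 pp3:2
Op 2: read(P1, v1) -> 34. No state change.
Op 3: read(P1, v1) -> 34. No state change.
Op 4: write(P0, v1, 129). refcount(pp1)=2>1 -> COPY to pp4. 5 ppages; refcounts: pp0:2 pp1:1 pp2:2 pp3:2 pp4:1
Op 5: fork(P0) -> P2. 5 ppages; refcounts: pp0:3 pp1:1 pp2:3 pp3:3 pp4:2
Op 6: write(P2, v1, 101). refcount(pp4)=2>1 -> COPY to pp5. 6 ppages; refcounts: pp0:3 pp1:1 pp2:3 pp3:3 pp4:1 pp5:1
Op 7: read(P2, v0) -> 12. No state change.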